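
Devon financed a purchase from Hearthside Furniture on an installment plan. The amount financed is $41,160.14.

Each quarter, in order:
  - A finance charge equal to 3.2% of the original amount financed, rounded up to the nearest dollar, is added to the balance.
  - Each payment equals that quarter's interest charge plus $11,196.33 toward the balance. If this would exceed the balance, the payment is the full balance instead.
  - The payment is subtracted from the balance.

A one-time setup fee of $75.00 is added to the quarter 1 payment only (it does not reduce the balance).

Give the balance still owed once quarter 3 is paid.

$7,571.15

Quarter 1: opening $41,160.14; interest $1,318.00 → $42,478.14; payment $12,514.33 (+ $75.00 fee); balance $29,963.81
Quarter 2: opening $29,963.81; interest $1,318.00 → $31,281.81; payment $12,514.33; balance $18,767.48
Quarter 3: opening $18,767.48; interest $1,318.00 → $20,085.48; payment $12,514.33; balance $7,571.15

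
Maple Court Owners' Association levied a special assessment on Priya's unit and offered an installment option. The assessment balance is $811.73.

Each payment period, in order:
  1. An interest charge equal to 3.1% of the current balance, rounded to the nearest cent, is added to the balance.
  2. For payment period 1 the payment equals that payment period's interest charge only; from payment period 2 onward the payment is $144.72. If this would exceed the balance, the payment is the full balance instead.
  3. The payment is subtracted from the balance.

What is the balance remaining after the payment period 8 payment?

# | Opening | Interest | Payment | End bal
1 | $811.73 | $25.16 | $25.16 | $811.73
2 | $811.73 | $25.16 | $144.72 | $692.17
3 | $692.17 | $21.46 | $144.72 | $568.91
4 | $568.91 | $17.64 | $144.72 | $441.83
5 | $441.83 | $13.70 | $144.72 | $310.81
6 | $310.81 | $9.64 | $144.72 | $175.73
7 | $175.73 | $5.45 | $144.72 | $36.46
8 | $36.46 | $1.13 | $37.59 | $0.00

$0.00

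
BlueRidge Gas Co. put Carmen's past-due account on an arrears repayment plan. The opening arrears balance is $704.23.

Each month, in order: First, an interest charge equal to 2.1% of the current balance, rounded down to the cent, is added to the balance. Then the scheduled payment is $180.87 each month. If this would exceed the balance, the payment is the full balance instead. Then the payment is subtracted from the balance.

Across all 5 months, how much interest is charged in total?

$38.30

# | Opening | Interest | Payment | End bal
1 | $704.23 | $14.78 | $180.87 | $538.14
2 | $538.14 | $11.30 | $180.87 | $368.57
3 | $368.57 | $7.73 | $180.87 | $195.43
4 | $195.43 | $4.10 | $180.87 | $18.66
5 | $18.66 | $0.39 | $19.05 | $0.00
Total interest: $14.78 + $11.30 + $7.73 + $4.10 + $0.39 = $38.30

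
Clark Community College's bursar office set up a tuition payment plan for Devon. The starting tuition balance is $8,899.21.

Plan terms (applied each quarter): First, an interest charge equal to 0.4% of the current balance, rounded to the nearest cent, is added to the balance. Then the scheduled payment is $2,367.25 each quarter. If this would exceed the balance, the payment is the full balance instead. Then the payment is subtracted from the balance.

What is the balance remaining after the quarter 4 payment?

$0.00

# | Opening | Interest | Payment | End bal
1 | $8,899.21 | $35.60 | $2,367.25 | $6,567.56
2 | $6,567.56 | $26.27 | $2,367.25 | $4,226.58
3 | $4,226.58 | $16.91 | $2,367.25 | $1,876.24
4 | $1,876.24 | $7.50 | $1,883.74 | $0.00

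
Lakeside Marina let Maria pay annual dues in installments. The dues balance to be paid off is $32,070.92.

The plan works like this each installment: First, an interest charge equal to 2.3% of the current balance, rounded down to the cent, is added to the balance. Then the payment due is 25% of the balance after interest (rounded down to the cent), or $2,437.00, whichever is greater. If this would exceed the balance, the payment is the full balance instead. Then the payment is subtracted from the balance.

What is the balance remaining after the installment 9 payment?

$0.00

# | Opening | Interest | Payment | End bal
1 | $32,070.92 | $737.63 | $8,202.13 | $24,606.42
2 | $24,606.42 | $565.94 | $6,293.09 | $18,879.27
3 | $18,879.27 | $434.22 | $4,828.37 | $14,485.12
4 | $14,485.12 | $333.15 | $3,704.56 | $11,113.71
5 | $11,113.71 | $255.61 | $2,842.33 | $8,526.99
6 | $8,526.99 | $196.12 | $2,437.00 | $6,286.11
7 | $6,286.11 | $144.58 | $2,437.00 | $3,993.69
8 | $3,993.69 | $91.85 | $2,437.00 | $1,648.54
9 | $1,648.54 | $37.91 | $1,686.45 | $0.00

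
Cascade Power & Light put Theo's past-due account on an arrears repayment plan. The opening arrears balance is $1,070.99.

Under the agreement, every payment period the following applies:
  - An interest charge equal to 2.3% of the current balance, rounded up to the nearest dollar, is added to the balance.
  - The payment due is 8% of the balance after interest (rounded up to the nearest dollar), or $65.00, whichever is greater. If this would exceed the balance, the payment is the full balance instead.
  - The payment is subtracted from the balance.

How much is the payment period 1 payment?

$88.00

Payment period 1: opening $1,070.99; interest $25.00 → $1,095.99; payment $88.00; balance $1,007.99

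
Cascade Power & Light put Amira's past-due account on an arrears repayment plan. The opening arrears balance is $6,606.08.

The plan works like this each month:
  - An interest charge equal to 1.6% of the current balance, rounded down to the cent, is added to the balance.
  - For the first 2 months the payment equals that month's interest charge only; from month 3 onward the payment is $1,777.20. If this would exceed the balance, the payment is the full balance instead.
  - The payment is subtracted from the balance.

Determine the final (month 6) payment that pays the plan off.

# | Opening | Interest | Payment | End bal
1 | $6,606.08 | $105.69 | $105.69 | $6,606.08
2 | $6,606.08 | $105.69 | $105.69 | $6,606.08
3 | $6,606.08 | $105.69 | $1,777.20 | $4,934.57
4 | $4,934.57 | $78.95 | $1,777.20 | $3,236.32
5 | $3,236.32 | $51.78 | $1,777.20 | $1,510.90
6 | $1,510.90 | $24.17 | $1,535.07 | $0.00

$1,535.07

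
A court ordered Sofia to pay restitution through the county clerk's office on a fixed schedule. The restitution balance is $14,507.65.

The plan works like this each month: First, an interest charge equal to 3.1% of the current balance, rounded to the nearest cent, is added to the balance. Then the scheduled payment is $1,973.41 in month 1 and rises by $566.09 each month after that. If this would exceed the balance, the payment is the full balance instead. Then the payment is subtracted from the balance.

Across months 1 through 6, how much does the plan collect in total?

Month 1: opening $14,507.65; interest $449.74 → $14,957.39; payment $1,973.41; balance $12,983.98
Month 2: opening $12,983.98; interest $402.50 → $13,386.48; payment $2,539.50; balance $10,846.98
Month 3: opening $10,846.98; interest $336.26 → $11,183.24; payment $3,105.59; balance $8,077.65
Month 4: opening $8,077.65; interest $250.41 → $8,328.06; payment $3,671.68; balance $4,656.38
Month 5: opening $4,656.38; interest $144.35 → $4,800.73; payment $4,237.77; balance $562.96
Month 6: opening $562.96; interest $17.45 → $580.41; payment $580.41; balance $0.00
Total paid: $16,108.36

$16,108.36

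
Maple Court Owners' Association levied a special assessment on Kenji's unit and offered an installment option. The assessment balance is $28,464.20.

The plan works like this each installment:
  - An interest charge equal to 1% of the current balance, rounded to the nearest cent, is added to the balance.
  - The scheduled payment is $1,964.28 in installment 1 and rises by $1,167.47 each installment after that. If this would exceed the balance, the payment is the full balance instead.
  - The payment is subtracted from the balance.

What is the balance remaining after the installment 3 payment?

$19,860.65

Installment 1: $28,464.20 +$284.64 interest = $28,748.84; pay $1,964.28 → $26,784.56
Installment 2: $26,784.56 +$267.85 interest = $27,052.41; pay $3,131.75 → $23,920.66
Installment 3: $23,920.66 +$239.21 interest = $24,159.87; pay $4,299.22 → $19,860.65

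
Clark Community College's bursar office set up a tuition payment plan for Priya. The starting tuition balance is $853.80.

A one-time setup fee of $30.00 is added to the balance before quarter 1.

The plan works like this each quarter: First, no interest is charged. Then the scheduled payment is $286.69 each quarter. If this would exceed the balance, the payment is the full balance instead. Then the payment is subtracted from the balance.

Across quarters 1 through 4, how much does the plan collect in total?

# | Opening | Payment | End bal
1 | $883.80 | $286.69 | $597.11
2 | $597.11 | $286.69 | $310.42
3 | $310.42 | $286.69 | $23.73
4 | $23.73 | $23.73 | $0.00
Total paid: $883.80

$883.80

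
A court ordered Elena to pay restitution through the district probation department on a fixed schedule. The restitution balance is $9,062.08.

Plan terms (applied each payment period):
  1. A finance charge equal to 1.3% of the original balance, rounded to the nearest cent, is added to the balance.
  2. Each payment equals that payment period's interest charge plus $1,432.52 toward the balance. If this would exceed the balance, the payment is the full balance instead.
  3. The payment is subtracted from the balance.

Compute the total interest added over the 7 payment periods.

Payment period 1: opening $9,062.08; interest $117.81 → $9,179.89; payment $1,550.33; balance $7,629.56
Payment period 2: opening $7,629.56; interest $117.81 → $7,747.37; payment $1,550.33; balance $6,197.04
Payment period 3: opening $6,197.04; interest $117.81 → $6,314.85; payment $1,550.33; balance $4,764.52
Payment period 4: opening $4,764.52; interest $117.81 → $4,882.33; payment $1,550.33; balance $3,332.00
Payment period 5: opening $3,332.00; interest $117.81 → $3,449.81; payment $1,550.33; balance $1,899.48
Payment period 6: opening $1,899.48; interest $117.81 → $2,017.29; payment $1,550.33; balance $466.96
Payment period 7: opening $466.96; interest $117.81 → $584.77; payment $584.77; balance $0.00
Total interest: $117.81 + $117.81 + $117.81 + $117.81 + $117.81 + $117.81 + $117.81 = $824.67

$824.67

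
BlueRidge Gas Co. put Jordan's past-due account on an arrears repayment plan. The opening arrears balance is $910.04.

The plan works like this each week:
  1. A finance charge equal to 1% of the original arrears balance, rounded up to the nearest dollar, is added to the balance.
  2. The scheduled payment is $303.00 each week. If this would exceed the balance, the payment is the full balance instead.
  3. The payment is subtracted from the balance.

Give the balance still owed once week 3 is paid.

$31.04

# | Opening | Interest | Payment | End bal
1 | $910.04 | $10.00 | $303.00 | $617.04
2 | $617.04 | $10.00 | $303.00 | $324.04
3 | $324.04 | $10.00 | $303.00 | $31.04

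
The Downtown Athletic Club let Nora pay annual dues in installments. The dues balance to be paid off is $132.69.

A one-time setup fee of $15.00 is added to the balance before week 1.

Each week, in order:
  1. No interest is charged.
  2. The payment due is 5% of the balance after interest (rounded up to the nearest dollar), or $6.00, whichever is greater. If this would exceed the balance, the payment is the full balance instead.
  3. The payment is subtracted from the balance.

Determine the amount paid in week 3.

# | Opening | Payment | End bal
1 | $147.69 | $8.00 | $139.69
2 | $139.69 | $7.00 | $132.69
3 | $132.69 | $7.00 | $125.69

$7.00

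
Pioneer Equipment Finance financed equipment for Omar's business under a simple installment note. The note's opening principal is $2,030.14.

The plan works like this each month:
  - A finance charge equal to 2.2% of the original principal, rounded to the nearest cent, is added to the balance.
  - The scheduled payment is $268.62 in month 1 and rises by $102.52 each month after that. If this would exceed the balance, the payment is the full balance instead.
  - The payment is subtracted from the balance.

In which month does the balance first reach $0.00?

Month 1: opening $2,030.14; interest $44.66 → $2,074.80; payment $268.62; balance $1,806.18
Month 2: opening $1,806.18; interest $44.66 → $1,850.84; payment $371.14; balance $1,479.70
Month 3: opening $1,479.70; interest $44.66 → $1,524.36; payment $473.66; balance $1,050.70
Month 4: opening $1,050.70; interest $44.66 → $1,095.36; payment $576.18; balance $519.18
Month 5: opening $519.18; interest $44.66 → $563.84; payment $563.84; balance $0.00
Balance reaches $0.00 in month 5.

5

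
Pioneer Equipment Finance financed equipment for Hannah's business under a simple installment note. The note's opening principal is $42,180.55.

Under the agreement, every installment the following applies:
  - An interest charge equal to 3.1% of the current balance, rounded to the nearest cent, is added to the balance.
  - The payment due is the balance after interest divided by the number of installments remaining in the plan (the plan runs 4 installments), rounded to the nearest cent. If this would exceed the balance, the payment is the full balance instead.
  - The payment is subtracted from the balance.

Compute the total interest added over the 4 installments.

Installment 1: opening $42,180.55; interest $1,307.60 → $43,488.15; payment $10,872.04; balance $32,616.11
Installment 2: opening $32,616.11; interest $1,011.10 → $33,627.21; payment $11,209.07; balance $22,418.14
Installment 3: opening $22,418.14; interest $694.96 → $23,113.10; payment $11,556.55; balance $11,556.55
Installment 4: opening $11,556.55; interest $358.25 → $11,914.80; payment $11,914.80; balance $0.00
Total interest: $1,307.60 + $1,011.10 + $694.96 + $358.25 = $3,371.91

$3,371.91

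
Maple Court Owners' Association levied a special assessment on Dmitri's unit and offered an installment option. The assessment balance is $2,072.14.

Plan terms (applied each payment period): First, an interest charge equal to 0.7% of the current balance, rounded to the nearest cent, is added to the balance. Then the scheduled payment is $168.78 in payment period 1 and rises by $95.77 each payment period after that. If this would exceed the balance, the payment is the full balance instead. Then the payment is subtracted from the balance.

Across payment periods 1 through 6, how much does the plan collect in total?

# | Opening | Interest | Payment | End bal
1 | $2,072.14 | $14.50 | $168.78 | $1,917.86
2 | $1,917.86 | $13.43 | $264.55 | $1,666.74
3 | $1,666.74 | $11.67 | $360.32 | $1,318.09
4 | $1,318.09 | $9.23 | $456.09 | $871.23
5 | $871.23 | $6.10 | $551.86 | $325.47
6 | $325.47 | $2.28 | $327.75 | $0.00
Total paid: $2,129.35

$2,129.35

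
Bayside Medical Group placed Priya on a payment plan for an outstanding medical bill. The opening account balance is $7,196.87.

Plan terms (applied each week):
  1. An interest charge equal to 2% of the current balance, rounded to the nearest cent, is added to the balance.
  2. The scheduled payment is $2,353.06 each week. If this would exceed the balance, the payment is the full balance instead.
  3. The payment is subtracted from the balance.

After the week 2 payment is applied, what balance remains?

$2,734.45

Week 1: $7,196.87 +$143.94 interest = $7,340.81; pay $2,353.06 → $4,987.75
Week 2: $4,987.75 +$99.76 interest = $5,087.51; pay $2,353.06 → $2,734.45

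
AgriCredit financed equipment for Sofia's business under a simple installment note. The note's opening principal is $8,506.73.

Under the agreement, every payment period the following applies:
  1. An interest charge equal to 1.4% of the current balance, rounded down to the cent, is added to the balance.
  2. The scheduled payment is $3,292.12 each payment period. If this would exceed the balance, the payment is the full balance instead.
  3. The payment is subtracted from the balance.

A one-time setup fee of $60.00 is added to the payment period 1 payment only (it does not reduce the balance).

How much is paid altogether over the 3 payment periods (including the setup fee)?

Payment period 1: opening $8,506.73; interest $119.09 → $8,625.82; payment $3,292.12 (+ $60.00 fee); balance $5,333.70
Payment period 2: opening $5,333.70; interest $74.67 → $5,408.37; payment $3,292.12; balance $2,116.25
Payment period 3: opening $2,116.25; interest $29.62 → $2,145.87; payment $2,145.87; balance $0.00
Total paid: $8,790.11

$8,790.11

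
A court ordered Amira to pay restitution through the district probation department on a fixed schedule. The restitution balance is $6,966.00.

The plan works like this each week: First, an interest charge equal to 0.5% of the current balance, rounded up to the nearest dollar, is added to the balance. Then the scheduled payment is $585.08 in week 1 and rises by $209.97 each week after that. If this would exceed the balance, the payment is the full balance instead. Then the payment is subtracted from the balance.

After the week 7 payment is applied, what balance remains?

Week 1: $6,966.00 +$35.00 interest = $7,001.00; pay $585.08 → $6,415.92
Week 2: $6,415.92 +$33.00 interest = $6,448.92; pay $795.05 → $5,653.87
Week 3: $5,653.87 +$29.00 interest = $5,682.87; pay $1,005.02 → $4,677.85
Week 4: $4,677.85 +$24.00 interest = $4,701.85; pay $1,214.99 → $3,486.86
Week 5: $3,486.86 +$18.00 interest = $3,504.86; pay $1,424.96 → $2,079.90
Week 6: $2,079.90 +$11.00 interest = $2,090.90; pay $1,634.93 → $455.97
Week 7: $455.97 +$3.00 interest = $458.97; pay $458.97 → $0.00

$0.00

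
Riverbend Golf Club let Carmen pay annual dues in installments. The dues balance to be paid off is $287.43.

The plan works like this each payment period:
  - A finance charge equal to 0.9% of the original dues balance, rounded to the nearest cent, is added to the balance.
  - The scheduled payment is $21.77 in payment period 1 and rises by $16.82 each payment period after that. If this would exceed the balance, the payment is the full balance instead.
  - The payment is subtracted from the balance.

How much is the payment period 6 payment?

# | Opening | Interest | Payment | End bal
1 | $287.43 | $2.59 | $21.77 | $268.25
2 | $268.25 | $2.59 | $38.59 | $232.25
3 | $232.25 | $2.59 | $55.41 | $179.43
4 | $179.43 | $2.59 | $72.23 | $109.79
5 | $109.79 | $2.59 | $89.05 | $23.33
6 | $23.33 | $2.59 | $25.92 | $0.00

$25.92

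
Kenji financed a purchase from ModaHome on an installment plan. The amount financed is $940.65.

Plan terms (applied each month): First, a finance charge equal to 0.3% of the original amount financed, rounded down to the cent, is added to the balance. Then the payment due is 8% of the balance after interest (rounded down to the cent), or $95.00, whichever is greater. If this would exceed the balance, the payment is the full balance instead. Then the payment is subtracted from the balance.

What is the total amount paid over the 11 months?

$971.67

Month 1: $940.65 +$2.82 interest = $943.47; pay $95.00 → $848.47
Month 2: $848.47 +$2.82 interest = $851.29; pay $95.00 → $756.29
Month 3: $756.29 +$2.82 interest = $759.11; pay $95.00 → $664.11
Month 4: $664.11 +$2.82 interest = $666.93; pay $95.00 → $571.93
Month 5: $571.93 +$2.82 interest = $574.75; pay $95.00 → $479.75
Month 6: $479.75 +$2.82 interest = $482.57; pay $95.00 → $387.57
Month 7: $387.57 +$2.82 interest = $390.39; pay $95.00 → $295.39
Month 8: $295.39 +$2.82 interest = $298.21; pay $95.00 → $203.21
Month 9: $203.21 +$2.82 interest = $206.03; pay $95.00 → $111.03
Month 10: $111.03 +$2.82 interest = $113.85; pay $95.00 → $18.85
Month 11: $18.85 +$2.82 interest = $21.67; pay $21.67 → $0.00
Total paid: $971.67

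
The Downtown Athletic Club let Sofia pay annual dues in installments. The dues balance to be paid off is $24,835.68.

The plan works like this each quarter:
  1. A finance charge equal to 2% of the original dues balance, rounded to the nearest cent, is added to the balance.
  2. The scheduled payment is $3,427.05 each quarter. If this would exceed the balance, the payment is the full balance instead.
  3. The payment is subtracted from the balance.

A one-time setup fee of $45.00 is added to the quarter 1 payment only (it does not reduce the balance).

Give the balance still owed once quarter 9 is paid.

$0.00

Quarter 1: opening $24,835.68; interest $496.71 → $25,332.39; payment $3,427.05 (+ $45.00 fee); balance $21,905.34
Quarter 2: opening $21,905.34; interest $496.71 → $22,402.05; payment $3,427.05; balance $18,975.00
Quarter 3: opening $18,975.00; interest $496.71 → $19,471.71; payment $3,427.05; balance $16,044.66
Quarter 4: opening $16,044.66; interest $496.71 → $16,541.37; payment $3,427.05; balance $13,114.32
Quarter 5: opening $13,114.32; interest $496.71 → $13,611.03; payment $3,427.05; balance $10,183.98
Quarter 6: opening $10,183.98; interest $496.71 → $10,680.69; payment $3,427.05; balance $7,253.64
Quarter 7: opening $7,253.64; interest $496.71 → $7,750.35; payment $3,427.05; balance $4,323.30
Quarter 8: opening $4,323.30; interest $496.71 → $4,820.01; payment $3,427.05; balance $1,392.96
Quarter 9: opening $1,392.96; interest $496.71 → $1,889.67; payment $1,889.67; balance $0.00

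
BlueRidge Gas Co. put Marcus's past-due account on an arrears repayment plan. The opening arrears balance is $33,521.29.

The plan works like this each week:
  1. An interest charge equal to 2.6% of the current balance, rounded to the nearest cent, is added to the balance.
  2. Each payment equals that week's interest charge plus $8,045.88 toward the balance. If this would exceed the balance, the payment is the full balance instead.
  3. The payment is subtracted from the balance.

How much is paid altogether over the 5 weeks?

$35,787.12

# | Opening | Interest | Payment | End bal
1 | $33,521.29 | $871.55 | $8,917.43 | $25,475.41
2 | $25,475.41 | $662.36 | $8,708.24 | $17,429.53
3 | $17,429.53 | $453.17 | $8,499.05 | $9,383.65
4 | $9,383.65 | $243.97 | $8,289.85 | $1,337.77
5 | $1,337.77 | $34.78 | $1,372.55 | $0.00
Total paid: $35,787.12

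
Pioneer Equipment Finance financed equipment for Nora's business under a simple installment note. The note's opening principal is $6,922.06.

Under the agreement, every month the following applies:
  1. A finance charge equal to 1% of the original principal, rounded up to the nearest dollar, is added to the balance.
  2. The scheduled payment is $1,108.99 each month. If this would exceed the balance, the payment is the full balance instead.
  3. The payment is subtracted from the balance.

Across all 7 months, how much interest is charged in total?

Month 1: $6,922.06 +$70.00 interest = $6,992.06; pay $1,108.99 → $5,883.07
Month 2: $5,883.07 +$70.00 interest = $5,953.07; pay $1,108.99 → $4,844.08
Month 3: $4,844.08 +$70.00 interest = $4,914.08; pay $1,108.99 → $3,805.09
Month 4: $3,805.09 +$70.00 interest = $3,875.09; pay $1,108.99 → $2,766.10
Month 5: $2,766.10 +$70.00 interest = $2,836.10; pay $1,108.99 → $1,727.11
Month 6: $1,727.11 +$70.00 interest = $1,797.11; pay $1,108.99 → $688.12
Month 7: $688.12 +$70.00 interest = $758.12; pay $758.12 → $0.00
Total interest: $70.00 + $70.00 + $70.00 + $70.00 + $70.00 + $70.00 + $70.00 = $490.00

$490.00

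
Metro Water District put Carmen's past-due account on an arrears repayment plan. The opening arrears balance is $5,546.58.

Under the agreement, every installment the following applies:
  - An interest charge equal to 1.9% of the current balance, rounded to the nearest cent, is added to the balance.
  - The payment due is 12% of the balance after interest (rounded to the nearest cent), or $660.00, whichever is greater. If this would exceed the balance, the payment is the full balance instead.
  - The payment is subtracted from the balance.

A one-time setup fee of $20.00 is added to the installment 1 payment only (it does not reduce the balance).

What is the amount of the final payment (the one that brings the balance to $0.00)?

# | Opening | Interest | Payment | Fee | End bal
1 | $5,546.58 | $105.39 | $678.24 | $20.00 | $4,973.73
2 | $4,973.73 | $94.50 | $660.00 | — | $4,408.23
3 | $4,408.23 | $83.76 | $660.00 | — | $3,831.99
4 | $3,831.99 | $72.81 | $660.00 | — | $3,244.80
5 | $3,244.80 | $61.65 | $660.00 | — | $2,646.45
6 | $2,646.45 | $50.28 | $660.00 | — | $2,036.73
7 | $2,036.73 | $38.70 | $660.00 | — | $1,415.43
8 | $1,415.43 | $26.89 | $660.00 | — | $782.32
9 | $782.32 | $14.86 | $660.00 | — | $137.18
10 | $137.18 | $2.61 | $139.79 | — | $0.00

$139.79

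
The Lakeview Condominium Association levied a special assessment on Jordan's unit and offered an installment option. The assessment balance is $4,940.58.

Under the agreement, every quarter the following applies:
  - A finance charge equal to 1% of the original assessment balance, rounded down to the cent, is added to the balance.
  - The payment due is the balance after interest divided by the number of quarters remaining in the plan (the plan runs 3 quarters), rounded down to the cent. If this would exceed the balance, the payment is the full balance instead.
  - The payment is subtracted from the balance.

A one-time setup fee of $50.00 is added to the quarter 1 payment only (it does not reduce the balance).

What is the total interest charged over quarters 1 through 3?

$148.20

# | Opening | Interest | Payment | Fee | End bal
1 | $4,940.58 | $49.40 | $1,663.32 | $50.00 | $3,326.66
2 | $3,326.66 | $49.40 | $1,688.03 | — | $1,688.03
3 | $1,688.03 | $49.40 | $1,737.43 | — | $0.00
Total interest: $49.40 + $49.40 + $49.40 = $148.20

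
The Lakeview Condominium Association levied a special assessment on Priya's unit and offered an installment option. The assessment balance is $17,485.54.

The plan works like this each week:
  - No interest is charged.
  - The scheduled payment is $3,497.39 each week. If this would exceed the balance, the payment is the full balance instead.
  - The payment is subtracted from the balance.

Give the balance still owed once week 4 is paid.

Week 1: $17,485.54 − $3,497.39 → $13,988.15
Week 2: $13,988.15 − $3,497.39 → $10,490.76
Week 3: $10,490.76 − $3,497.39 → $6,993.37
Week 4: $6,993.37 − $3,497.39 → $3,495.98

$3,495.98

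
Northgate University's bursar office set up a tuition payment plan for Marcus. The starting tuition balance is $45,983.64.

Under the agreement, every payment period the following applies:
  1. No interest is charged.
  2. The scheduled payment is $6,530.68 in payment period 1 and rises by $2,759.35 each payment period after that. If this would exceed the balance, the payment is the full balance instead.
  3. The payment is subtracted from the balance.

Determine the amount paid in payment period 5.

Payment period 1: $45,983.64 − $6,530.68 → $39,452.96
Payment period 2: $39,452.96 − $9,290.03 → $30,162.93
Payment period 3: $30,162.93 − $12,049.38 → $18,113.55
Payment period 4: $18,113.55 − $14,808.73 → $3,304.82
Payment period 5: $3,304.82 − $3,304.82 → $0.00

$3,304.82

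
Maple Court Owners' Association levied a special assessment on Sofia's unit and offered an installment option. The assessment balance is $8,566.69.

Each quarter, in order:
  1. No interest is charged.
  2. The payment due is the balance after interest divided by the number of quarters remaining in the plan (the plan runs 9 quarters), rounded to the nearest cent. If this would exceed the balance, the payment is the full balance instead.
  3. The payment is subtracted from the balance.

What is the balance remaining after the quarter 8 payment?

$951.85

Quarter 1: $8,566.69 − $951.85 → $7,614.84
Quarter 2: $7,614.84 − $951.86 → $6,662.98
Quarter 3: $6,662.98 − $951.85 → $5,711.13
Quarter 4: $5,711.13 − $951.86 → $4,759.27
Quarter 5: $4,759.27 − $951.85 → $3,807.42
Quarter 6: $3,807.42 − $951.86 → $2,855.56
Quarter 7: $2,855.56 − $951.85 → $1,903.71
Quarter 8: $1,903.71 − $951.86 → $951.85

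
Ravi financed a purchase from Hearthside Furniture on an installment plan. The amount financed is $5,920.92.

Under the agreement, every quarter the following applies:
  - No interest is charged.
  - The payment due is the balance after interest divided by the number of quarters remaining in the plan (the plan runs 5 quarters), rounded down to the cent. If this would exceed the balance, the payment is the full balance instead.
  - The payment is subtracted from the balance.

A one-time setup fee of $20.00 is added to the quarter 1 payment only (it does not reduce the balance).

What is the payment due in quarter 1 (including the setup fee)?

$1,204.18

Quarter 1: $5,920.92 − $1,184.18 (+ $20.00 fee) → $4,736.74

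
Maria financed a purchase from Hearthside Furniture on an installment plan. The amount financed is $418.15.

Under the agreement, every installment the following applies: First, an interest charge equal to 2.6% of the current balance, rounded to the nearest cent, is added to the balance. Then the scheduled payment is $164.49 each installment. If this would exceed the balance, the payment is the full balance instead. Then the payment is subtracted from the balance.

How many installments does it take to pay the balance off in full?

3

Installment 1: $418.15 +$10.87 interest = $429.02; pay $164.49 → $264.53
Installment 2: $264.53 +$6.88 interest = $271.41; pay $164.49 → $106.92
Installment 3: $106.92 +$2.78 interest = $109.70; pay $109.70 → $0.00
Balance reaches $0.00 in installment 3.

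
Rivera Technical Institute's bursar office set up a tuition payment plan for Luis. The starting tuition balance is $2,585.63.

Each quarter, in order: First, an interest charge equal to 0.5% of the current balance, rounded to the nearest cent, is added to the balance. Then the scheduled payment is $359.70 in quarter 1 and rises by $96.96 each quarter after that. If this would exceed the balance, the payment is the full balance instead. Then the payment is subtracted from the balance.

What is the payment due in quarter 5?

Quarter 1: opening $2,585.63; interest $12.93 → $2,598.56; payment $359.70; balance $2,238.86
Quarter 2: opening $2,238.86; interest $11.19 → $2,250.05; payment $456.66; balance $1,793.39
Quarter 3: opening $1,793.39; interest $8.97 → $1,802.36; payment $553.62; balance $1,248.74
Quarter 4: opening $1,248.74; interest $6.24 → $1,254.98; payment $650.58; balance $604.40
Quarter 5: opening $604.40; interest $3.02 → $607.42; payment $607.42; balance $0.00

$607.42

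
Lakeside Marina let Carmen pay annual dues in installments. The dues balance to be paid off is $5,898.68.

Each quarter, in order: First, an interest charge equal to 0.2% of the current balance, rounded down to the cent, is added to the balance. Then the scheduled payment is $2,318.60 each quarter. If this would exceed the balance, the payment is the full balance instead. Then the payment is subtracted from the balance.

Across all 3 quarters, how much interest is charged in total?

Quarter 1: $5,898.68 +$11.79 interest = $5,910.47; pay $2,318.60 → $3,591.87
Quarter 2: $3,591.87 +$7.18 interest = $3,599.05; pay $2,318.60 → $1,280.45
Quarter 3: $1,280.45 +$2.56 interest = $1,283.01; pay $1,283.01 → $0.00
Total interest: $11.79 + $7.18 + $2.56 = $21.53

$21.53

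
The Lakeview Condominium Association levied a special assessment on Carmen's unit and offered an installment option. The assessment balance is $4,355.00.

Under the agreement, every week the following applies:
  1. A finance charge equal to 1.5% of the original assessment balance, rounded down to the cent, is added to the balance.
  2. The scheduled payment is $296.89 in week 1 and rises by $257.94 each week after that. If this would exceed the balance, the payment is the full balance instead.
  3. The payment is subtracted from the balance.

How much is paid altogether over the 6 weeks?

$4,746.92

Week 1: $4,355.00 +$65.32 interest = $4,420.32; pay $296.89 → $4,123.43
Week 2: $4,123.43 +$65.32 interest = $4,188.75; pay $554.83 → $3,633.92
Week 3: $3,633.92 +$65.32 interest = $3,699.24; pay $812.77 → $2,886.47
Week 4: $2,886.47 +$65.32 interest = $2,951.79; pay $1,070.71 → $1,881.08
Week 5: $1,881.08 +$65.32 interest = $1,946.40; pay $1,328.65 → $617.75
Week 6: $617.75 +$65.32 interest = $683.07; pay $683.07 → $0.00
Total paid: $4,746.92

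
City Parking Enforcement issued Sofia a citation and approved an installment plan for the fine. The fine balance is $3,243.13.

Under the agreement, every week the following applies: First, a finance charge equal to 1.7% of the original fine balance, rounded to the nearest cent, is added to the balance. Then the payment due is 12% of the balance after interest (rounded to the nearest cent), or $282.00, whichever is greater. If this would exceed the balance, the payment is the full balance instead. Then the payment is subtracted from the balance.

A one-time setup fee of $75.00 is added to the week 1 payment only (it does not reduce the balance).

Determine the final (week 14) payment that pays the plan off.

$120.03

Week 1: opening $3,243.13; interest $55.13 → $3,298.26; payment $395.79 (+ $75.00 fee); balance $2,902.47
Week 2: opening $2,902.47; interest $55.13 → $2,957.60; payment $354.91; balance $2,602.69
Week 3: opening $2,602.69; interest $55.13 → $2,657.82; payment $318.94; balance $2,338.88
Week 4: opening $2,338.88; interest $55.13 → $2,394.01; payment $287.28; balance $2,106.73
Week 5: opening $2,106.73; interest $55.13 → $2,161.86; payment $282.00; balance $1,879.86
Week 6: opening $1,879.86; interest $55.13 → $1,934.99; payment $282.00; balance $1,652.99
Week 7: opening $1,652.99; interest $55.13 → $1,708.12; payment $282.00; balance $1,426.12
Week 8: opening $1,426.12; interest $55.13 → $1,481.25; payment $282.00; balance $1,199.25
Week 9: opening $1,199.25; interest $55.13 → $1,254.38; payment $282.00; balance $972.38
Week 10: opening $972.38; interest $55.13 → $1,027.51; payment $282.00; balance $745.51
Week 11: opening $745.51; interest $55.13 → $800.64; payment $282.00; balance $518.64
Week 12: opening $518.64; interest $55.13 → $573.77; payment $282.00; balance $291.77
Week 13: opening $291.77; interest $55.13 → $346.90; payment $282.00; balance $64.90
Week 14: opening $64.90; interest $55.13 → $120.03; payment $120.03; balance $0.00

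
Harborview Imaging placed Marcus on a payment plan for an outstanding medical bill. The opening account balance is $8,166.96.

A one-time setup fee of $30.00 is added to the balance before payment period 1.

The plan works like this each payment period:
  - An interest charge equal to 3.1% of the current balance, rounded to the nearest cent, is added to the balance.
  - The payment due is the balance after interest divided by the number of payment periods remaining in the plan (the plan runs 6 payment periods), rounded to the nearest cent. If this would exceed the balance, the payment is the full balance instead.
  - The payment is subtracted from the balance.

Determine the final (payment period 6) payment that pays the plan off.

$1,640.78

Payment period 1: opening $8,196.96; interest $254.11 → $8,451.07; payment $1,408.51; balance $7,042.56
Payment period 2: opening $7,042.56; interest $218.32 → $7,260.88; payment $1,452.18; balance $5,808.70
Payment period 3: opening $5,808.70; interest $180.07 → $5,988.77; payment $1,497.19; balance $4,491.58
Payment period 4: opening $4,491.58; interest $139.24 → $4,630.82; payment $1,543.61; balance $3,087.21
Payment period 5: opening $3,087.21; interest $95.70 → $3,182.91; payment $1,591.46; balance $1,591.45
Payment period 6: opening $1,591.45; interest $49.33 → $1,640.78; payment $1,640.78; balance $0.00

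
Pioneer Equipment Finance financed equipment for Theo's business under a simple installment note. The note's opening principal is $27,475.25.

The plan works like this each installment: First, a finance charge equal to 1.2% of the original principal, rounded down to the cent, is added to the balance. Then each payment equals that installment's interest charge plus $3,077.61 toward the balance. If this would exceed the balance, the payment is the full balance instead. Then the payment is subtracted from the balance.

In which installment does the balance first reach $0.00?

9

# | Opening | Interest | Payment | End bal
1 | $27,475.25 | $329.70 | $3,407.31 | $24,397.64
2 | $24,397.64 | $329.70 | $3,407.31 | $21,320.03
3 | $21,320.03 | $329.70 | $3,407.31 | $18,242.42
4 | $18,242.42 | $329.70 | $3,407.31 | $15,164.81
5 | $15,164.81 | $329.70 | $3,407.31 | $12,087.20
6 | $12,087.20 | $329.70 | $3,407.31 | $9,009.59
7 | $9,009.59 | $329.70 | $3,407.31 | $5,931.98
8 | $5,931.98 | $329.70 | $3,407.31 | $2,854.37
9 | $2,854.37 | $329.70 | $3,184.07 | $0.00
Balance reaches $0.00 in installment 9.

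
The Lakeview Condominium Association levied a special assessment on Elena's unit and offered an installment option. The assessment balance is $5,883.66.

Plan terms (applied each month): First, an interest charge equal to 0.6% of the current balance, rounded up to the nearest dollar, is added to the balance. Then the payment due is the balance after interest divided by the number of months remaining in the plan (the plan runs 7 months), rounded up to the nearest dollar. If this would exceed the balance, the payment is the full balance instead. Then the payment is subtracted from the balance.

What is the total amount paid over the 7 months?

$6,030.66

Month 1: $5,883.66 +$36.00 interest = $5,919.66; pay $846.00 → $5,073.66
Month 2: $5,073.66 +$31.00 interest = $5,104.66; pay $851.00 → $4,253.66
Month 3: $4,253.66 +$26.00 interest = $4,279.66; pay $856.00 → $3,423.66
Month 4: $3,423.66 +$21.00 interest = $3,444.66; pay $862.00 → $2,582.66
Month 5: $2,582.66 +$16.00 interest = $2,598.66; pay $867.00 → $1,731.66
Month 6: $1,731.66 +$11.00 interest = $1,742.66; pay $872.00 → $870.66
Month 7: $870.66 +$6.00 interest = $876.66; pay $876.66 → $0.00
Total paid: $6,030.66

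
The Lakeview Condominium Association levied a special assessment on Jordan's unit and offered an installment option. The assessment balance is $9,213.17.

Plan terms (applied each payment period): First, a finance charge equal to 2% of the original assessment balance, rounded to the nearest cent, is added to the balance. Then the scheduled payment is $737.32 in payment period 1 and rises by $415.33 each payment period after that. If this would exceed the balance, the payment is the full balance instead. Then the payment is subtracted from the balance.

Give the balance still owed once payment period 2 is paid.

$7,691.72

Payment period 1: $9,213.17 +$184.26 interest = $9,397.43; pay $737.32 → $8,660.11
Payment period 2: $8,660.11 +$184.26 interest = $8,844.37; pay $1,152.65 → $7,691.72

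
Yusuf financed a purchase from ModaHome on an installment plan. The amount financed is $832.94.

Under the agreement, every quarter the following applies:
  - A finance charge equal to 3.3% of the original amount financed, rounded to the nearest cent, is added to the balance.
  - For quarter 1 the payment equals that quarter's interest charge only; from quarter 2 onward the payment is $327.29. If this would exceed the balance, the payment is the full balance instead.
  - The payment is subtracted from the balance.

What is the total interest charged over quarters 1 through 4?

$109.96

Quarter 1: $832.94 +$27.49 interest = $860.43; pay $27.49 → $832.94
Quarter 2: $832.94 +$27.49 interest = $860.43; pay $327.29 → $533.14
Quarter 3: $533.14 +$27.49 interest = $560.63; pay $327.29 → $233.34
Quarter 4: $233.34 +$27.49 interest = $260.83; pay $260.83 → $0.00
Total interest: $27.49 + $27.49 + $27.49 + $27.49 = $109.96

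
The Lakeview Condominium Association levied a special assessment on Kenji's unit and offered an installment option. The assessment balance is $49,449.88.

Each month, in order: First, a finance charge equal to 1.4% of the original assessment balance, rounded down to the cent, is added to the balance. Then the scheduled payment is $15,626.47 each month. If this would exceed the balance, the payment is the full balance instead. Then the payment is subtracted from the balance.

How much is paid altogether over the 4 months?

Month 1: opening $49,449.88; interest $692.29 → $50,142.17; payment $15,626.47; balance $34,515.70
Month 2: opening $34,515.70; interest $692.29 → $35,207.99; payment $15,626.47; balance $19,581.52
Month 3: opening $19,581.52; interest $692.29 → $20,273.81; payment $15,626.47; balance $4,647.34
Month 4: opening $4,647.34; interest $692.29 → $5,339.63; payment $5,339.63; balance $0.00
Total paid: $52,219.04

$52,219.04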